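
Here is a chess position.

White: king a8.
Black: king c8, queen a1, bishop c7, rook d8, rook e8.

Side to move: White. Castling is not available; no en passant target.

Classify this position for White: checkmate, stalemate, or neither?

checkmate

White to move; white king on a8.
In check: yes, from the black queen on a1.
King squares — a7: attacked by Qa1; b7: attacked by Kc8; b8: attacked by Bc7.
Legal moves for White: none.
In check with no legal moves → checkmate.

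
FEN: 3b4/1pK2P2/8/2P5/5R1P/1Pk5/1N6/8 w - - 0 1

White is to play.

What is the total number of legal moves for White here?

6

White to move; king on c7.
In check: yes, from the black bishop on d8.
Legal moves: Kxd8, Kc8, Kb8, Kd7, Kxb7, Kd6.
Count: 6.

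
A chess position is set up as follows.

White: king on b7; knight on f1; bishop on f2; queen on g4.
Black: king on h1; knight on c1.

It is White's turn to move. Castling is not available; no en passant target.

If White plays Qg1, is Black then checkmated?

yes

After Qg1: black king on h1; in check: yes, from the white queen on g1.
King squares — g1: attacked by Bf2; g2: attacked by Qg1; h2: attacked by Nf1.
Black has no legal moves → checkmate.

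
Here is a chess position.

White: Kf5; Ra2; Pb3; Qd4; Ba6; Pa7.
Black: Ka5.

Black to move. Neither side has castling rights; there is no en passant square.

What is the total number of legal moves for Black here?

0

Black to move; king on a5.
In check: yes, from the white rook on a2.
Legal moves: none.
Count: 0.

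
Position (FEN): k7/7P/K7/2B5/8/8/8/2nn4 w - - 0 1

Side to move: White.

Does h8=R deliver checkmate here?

After h8=R: black king on a8; in check: yes, from the white rook on h8.
King squares — a7: attacked by Bc5; b7: attacked by Ka6; b8: attacked by Rh8.
Black has no legal moves → checkmate.

yes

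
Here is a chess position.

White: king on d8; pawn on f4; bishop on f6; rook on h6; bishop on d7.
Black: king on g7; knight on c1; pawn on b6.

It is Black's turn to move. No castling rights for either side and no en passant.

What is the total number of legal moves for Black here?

Black to move; king on g7.
In check: yes, from the white bishop on f6.
Legal moves: Kg8, Kf8, Kf7, Kxh6.
Count: 4.

4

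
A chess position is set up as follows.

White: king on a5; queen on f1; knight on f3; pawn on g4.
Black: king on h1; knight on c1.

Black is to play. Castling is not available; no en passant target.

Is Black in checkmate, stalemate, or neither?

Black to move; black king on h1.
In check: yes, from the white queen on f1.
King squares — g1: attacked by Qf1; g2: attacked by Qf1; h2: attacked by Nf3.
Legal moves for Black: none.
In check with no legal moves → checkmate.

checkmate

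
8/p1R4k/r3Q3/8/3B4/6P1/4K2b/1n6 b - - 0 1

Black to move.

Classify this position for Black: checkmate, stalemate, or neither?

Black to move; black king on h7.
In check: yes, from the white rook on c7.
King squares — g6: attacked by Qe6; h6: attacked by Qe6; g7: attacked by Bd4; g8: attacked by Qe6; h8: attacked by Bd4.
Legal moves for Black: none.
In check with no legal moves → checkmate.

checkmate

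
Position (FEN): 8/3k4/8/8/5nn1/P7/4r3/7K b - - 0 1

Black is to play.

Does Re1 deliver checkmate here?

After Re1: white king on h1; in check: yes, from the black rook on e1.
King squares — g1: attacked by Re1; g2: attacked by Nf4; h2: attacked by Ng4.
White has no legal moves → checkmate.

yes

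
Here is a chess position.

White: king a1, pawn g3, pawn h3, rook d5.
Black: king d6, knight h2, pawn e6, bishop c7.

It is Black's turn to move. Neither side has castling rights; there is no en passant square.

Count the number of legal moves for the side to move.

4

Black to move; king on d6.
In check: yes, from the white rook on d5.
Legal moves: Ke7, Kc6, Kxd5, exd5.
Count: 4.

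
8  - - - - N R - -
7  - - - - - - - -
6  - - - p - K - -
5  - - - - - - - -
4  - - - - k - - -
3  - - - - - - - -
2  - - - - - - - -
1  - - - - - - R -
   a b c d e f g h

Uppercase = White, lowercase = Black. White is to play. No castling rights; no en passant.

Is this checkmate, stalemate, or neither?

White to move; white king on f6.
In check: no.
Legal moves for White include: Rh8, Rfg8, Rf7, Ng7, Nc7, Nxd6+, Kg7, Kf7, Ke7, Kg6, Ke6, Kg5, Rgg8, Rg7, Rg6, Rg5, Rg4+, Rg3, ... (list truncated; more exist).
White has legal moves and is not in check → neither.

neither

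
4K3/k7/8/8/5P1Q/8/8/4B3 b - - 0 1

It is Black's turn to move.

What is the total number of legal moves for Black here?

5

Black to move; king on a7.
In check: no.
Legal moves: Kb8, Ka8, Kb7, Kb6, Ka6.
Count: 5.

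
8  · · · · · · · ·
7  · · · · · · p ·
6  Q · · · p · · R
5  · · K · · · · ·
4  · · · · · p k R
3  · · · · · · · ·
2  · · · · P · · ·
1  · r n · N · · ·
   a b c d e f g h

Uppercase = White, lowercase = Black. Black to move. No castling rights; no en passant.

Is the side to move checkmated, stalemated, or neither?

neither

Black to move; black king on g4.
In check: yes, from the white rook on h4.
King squares — f3: attacked by Ne1; g3: available; h3: attacked by Rh4; f4: own pawn; h4: attacked by Rh6; f5: available; g5: available; h5: attacked by Rh4.
Legal moves for Black: Kg5, Kf5, Kg3.
Black is in check but has 3 legal moves → neither.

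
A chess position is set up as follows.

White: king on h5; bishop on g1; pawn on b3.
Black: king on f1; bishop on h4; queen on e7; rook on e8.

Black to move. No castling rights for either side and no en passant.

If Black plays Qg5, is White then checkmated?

After Qg5: white king on h5; in check: yes, from the black queen on g5.
King squares — g4: attacked by Qg5; h4: attacked by Qg5; g5: attacked by Bh4; g6: attacked by Qg5; h6: attacked by Qg5.
White has no legal moves → checkmate.

yes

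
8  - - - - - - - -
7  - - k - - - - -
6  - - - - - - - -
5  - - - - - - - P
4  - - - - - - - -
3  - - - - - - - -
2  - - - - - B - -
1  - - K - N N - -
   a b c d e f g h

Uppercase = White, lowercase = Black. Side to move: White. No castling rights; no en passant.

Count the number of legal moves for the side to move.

White to move; king on c1.
In check: no.
Legal moves: Ba7, Bb6+, Bc5, Bh4, Bd4, Bg3+, Be3, Bg1, Ng3, Ne3, Nh2, Nd2, Nf3, Nd3, Ng2, Nc2, Kd2, Kc2, Kb2, Kd1, Kb1, h6.
Count: 22.

22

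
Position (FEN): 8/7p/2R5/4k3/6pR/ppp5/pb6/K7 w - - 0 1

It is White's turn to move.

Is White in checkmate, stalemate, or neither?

White to move; white king on a1.
In check: yes, from the black bishop on b2.
King squares — b1: attacked by Pa2; a2: attacked by Pb3; b2: attacked by Pa3.
Legal moves for White: none.
In check with no legal moves → checkmate.

checkmate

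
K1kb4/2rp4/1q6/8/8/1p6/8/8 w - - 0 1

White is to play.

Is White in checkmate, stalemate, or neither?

White to move; white king on a8.
In check: no.
King squares — a7: attacked by Qb6; b7: attacked by Qb6; b8: attacked by Qb6.
Legal moves for White: none.
Not in check and no legal moves → stalemate.

stalemate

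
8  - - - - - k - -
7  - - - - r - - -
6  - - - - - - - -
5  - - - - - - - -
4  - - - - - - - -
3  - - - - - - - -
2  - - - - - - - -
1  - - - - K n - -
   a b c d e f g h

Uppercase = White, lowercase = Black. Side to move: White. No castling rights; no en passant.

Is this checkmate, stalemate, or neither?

White to move; white king on e1.
In check: yes, from the black rook on e7.
King squares — d1: available; f1: available; d2: attacked by Nf1; e2: attacked by Re7; f2: available.
Legal moves for White: Kf2, Kxf1, Kd1.
White is in check but has 3 legal moves → neither.

neither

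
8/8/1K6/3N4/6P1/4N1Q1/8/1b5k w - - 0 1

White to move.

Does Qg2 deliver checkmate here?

After Qg2: black king on h1; in check: yes, from the white queen on g2.
King squares — g1: attacked by Qg2; g2: attacked by Ne3; h2: attacked by Qg2.
Black has no legal moves → checkmate.

yes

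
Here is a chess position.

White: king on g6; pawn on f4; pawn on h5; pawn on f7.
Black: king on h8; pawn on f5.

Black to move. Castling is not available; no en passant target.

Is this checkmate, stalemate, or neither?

stalemate

Black to move; black king on h8.
In check: no.
King squares — g7: attacked by Kg6; h7: attacked by Kg6; g8: attacked by Pf7.
Legal moves for Black: none.
Not in check and no legal moves → stalemate.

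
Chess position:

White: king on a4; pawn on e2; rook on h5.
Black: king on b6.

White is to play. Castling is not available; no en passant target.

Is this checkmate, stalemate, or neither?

neither

White to move; white king on a4.
In check: no.
Legal moves for White include: Rh8, Rh7, Rh6+, Rg5, Rf5, Re5, Rd5, Rc5, Rb5+, Ra5, Rh4, Rh3, Rh2, Rh1, Kb4, Kb3, Ka3, e3, ... (list truncated; more exist).
White has legal moves and is not in check → neither.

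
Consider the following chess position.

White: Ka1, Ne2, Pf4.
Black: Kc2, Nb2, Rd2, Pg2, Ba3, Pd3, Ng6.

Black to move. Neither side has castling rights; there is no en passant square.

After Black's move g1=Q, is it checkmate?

no

After g1=Q: white king on a1; in check: yes, from the black queen on g1.
White has 3 legal replies: Ka2, Nxg1, Nc1.
In check but a legal move exists → not checkmate.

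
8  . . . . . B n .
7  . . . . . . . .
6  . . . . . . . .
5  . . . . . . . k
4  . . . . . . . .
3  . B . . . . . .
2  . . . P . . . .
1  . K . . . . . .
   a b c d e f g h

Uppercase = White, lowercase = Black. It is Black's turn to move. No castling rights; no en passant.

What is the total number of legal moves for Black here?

Black to move; king on h5.
In check: no.
Legal moves: Ne7, Nh6, Nf6, Kg6, Kg5, Kh4, Kg4.
Count: 7.

7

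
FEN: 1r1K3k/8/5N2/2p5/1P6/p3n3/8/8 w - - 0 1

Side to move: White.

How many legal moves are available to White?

White to move; king on d8.
In check: yes, from the black rook on b8.
Legal moves: Ke7, Kd7, Kc7.
Count: 3.

3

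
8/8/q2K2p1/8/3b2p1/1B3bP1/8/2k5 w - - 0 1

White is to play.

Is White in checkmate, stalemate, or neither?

White to move; white king on d6.
In check: yes, from the black queen on a6.
Legal moves for White: Ke7, Kd7, Kc7.
White is in check but has 3 legal moves → neither.

neither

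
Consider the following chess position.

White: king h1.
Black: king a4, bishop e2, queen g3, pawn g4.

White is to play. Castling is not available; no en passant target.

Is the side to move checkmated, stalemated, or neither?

stalemate

White to move; white king on h1.
In check: no.
King squares — g1: attacked by Qg3; g2: attacked by Qg3; h2: attacked by Qg3.
Legal moves for White: none.
Not in check and no legal moves → stalemate.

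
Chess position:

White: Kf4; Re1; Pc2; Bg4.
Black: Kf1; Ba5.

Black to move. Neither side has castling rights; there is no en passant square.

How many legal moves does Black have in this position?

4

Black to move; king on f1.
In check: yes, from the white rook on e1.
Legal moves: Kg2, Kf2, Kxe1, Bxe1.
Count: 4.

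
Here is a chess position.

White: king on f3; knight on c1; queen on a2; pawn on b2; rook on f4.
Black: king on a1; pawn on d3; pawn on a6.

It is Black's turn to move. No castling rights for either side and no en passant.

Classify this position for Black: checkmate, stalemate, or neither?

Black to move; black king on a1.
In check: yes, from the white queen on a2.
King squares — b1: attacked by Qa2; a2: attacked by Nc1; b2: attacked by Qa2.
Legal moves for Black: none.
In check with no legal moves → checkmate.

checkmate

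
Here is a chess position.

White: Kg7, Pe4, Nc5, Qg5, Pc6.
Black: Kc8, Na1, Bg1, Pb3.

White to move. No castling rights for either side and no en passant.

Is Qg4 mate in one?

After Qg4: black king on c8; in check: yes, from the white queen on g4.
Black has 3 legal replies: Kd8, Kb8, Kc7.
In check but a legal move exists → not checkmate.

no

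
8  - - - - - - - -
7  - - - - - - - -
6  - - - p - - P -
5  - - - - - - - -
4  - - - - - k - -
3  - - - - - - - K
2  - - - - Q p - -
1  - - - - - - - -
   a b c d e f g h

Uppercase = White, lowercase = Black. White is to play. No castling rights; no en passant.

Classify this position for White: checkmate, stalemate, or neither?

neither

White to move; white king on h3.
In check: no.
Legal moves for White include: Kh4, Kh2, Kg2, Qe8, Qe7, Qe6, Qa6, Qh5, Qe5+, Qb5, Qg4+, Qe4+, Qc4+, Qf3+, Qe3+, Qd3, Qxf2+, Qd2+, ... (list truncated; more exist).
White has legal moves and is not in check → neither.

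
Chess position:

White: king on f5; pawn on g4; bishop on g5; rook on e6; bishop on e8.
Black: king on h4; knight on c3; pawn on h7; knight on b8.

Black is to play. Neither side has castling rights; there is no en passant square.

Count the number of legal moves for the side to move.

2

Black to move; king on h4.
In check: yes, from the white bishop on g5.
Legal moves: Kh3, Kg3.
Count: 2.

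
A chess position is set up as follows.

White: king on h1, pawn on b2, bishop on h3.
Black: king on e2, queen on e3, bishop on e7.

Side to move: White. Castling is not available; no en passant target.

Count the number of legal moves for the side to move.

White to move; king on h1.
In check: no.
Legal moves: Bc8, Bd7, Be6, Bf5, Bg4+, Bg2, Bf1+, Kh2, Kg2, b3, b4.
Count: 11.

11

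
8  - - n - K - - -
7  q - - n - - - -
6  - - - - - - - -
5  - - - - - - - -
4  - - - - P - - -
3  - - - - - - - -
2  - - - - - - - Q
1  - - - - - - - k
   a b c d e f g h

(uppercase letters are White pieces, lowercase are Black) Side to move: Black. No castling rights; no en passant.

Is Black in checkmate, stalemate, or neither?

Black to move; black king on h1.
In check: yes, from the white queen on h2.
King squares — g1: attacked by Qh2; g2: attacked by Qh2; h2: available.
Legal moves for Black: Kxh2.
Black is in check but has 1 legal move → neither.

neither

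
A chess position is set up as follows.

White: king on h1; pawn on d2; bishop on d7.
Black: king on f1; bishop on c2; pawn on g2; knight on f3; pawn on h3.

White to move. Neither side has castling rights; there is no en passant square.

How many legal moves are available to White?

White to move; king on h1.
In check: yes, from the black pawn on g2.
Legal moves: none.
Count: 0.

0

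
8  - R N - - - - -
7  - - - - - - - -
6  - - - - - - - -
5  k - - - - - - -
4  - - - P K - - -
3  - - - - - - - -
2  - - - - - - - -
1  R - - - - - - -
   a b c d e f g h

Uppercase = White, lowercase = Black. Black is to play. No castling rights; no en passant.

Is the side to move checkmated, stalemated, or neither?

checkmate

Black to move; black king on a5.
In check: yes, from the white rook on a1.
King squares — a4: attacked by Ra1; b4: attacked by Rb8; b5: attacked by Rb8; a6: attacked by Ra1; b6: attacked by Rb8.
Legal moves for Black: none.
In check with no legal moves → checkmate.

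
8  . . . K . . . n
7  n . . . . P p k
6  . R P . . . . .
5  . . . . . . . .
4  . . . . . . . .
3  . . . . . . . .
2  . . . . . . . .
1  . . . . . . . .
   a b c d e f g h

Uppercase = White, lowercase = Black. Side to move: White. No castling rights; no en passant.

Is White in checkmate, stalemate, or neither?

White to move; white king on d8.
In check: no.
Legal moves for White: Ke8, Ke7, Kd7, Kc7, Rb8, Rb7, Ra6, Rb5, Rb4, Rb3, Rb2, Rb1, f8=Q, f8=R, f8=B, f8=N+, c7.
White has 17 legal moves and is not in check → neither.

neither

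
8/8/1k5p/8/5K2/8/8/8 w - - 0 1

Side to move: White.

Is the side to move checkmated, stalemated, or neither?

White to move; white king on f4.
In check: no.
Legal moves for White: Kf5, Ke5, Kg4, Ke4, Kg3, Kf3, Ke3.
White has 7 legal moves and is not in check → neither.

neither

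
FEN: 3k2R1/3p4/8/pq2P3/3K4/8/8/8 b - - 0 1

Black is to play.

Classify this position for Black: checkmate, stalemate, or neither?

Black to move; black king on d8.
In check: yes, from the white rook on g8.
King squares — c7: available; d7: own pawn; e7: available; c8: attacked by Rg8; e8: attacked by Rg8.
Legal moves for Black: Ke7, Kc7.
Black is in check but has 2 legal moves → neither.

neither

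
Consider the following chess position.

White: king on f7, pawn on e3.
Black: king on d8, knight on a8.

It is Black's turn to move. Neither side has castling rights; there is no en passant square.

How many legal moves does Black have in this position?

5

Black to move; king on d8.
In check: no.
Legal moves: Kc8, Kd7, Kc7, Nc7, Nb6.
Count: 5.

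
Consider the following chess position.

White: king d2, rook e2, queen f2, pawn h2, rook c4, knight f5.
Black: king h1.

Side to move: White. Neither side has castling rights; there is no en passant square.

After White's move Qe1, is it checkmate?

After Qe1: black king on h1; in check: yes, from the white queen on e1.
King squares — g1: attacked by Qe1; g2: attacked by Re2; h2: attacked by Re2.
Black has no legal moves → checkmate.

yes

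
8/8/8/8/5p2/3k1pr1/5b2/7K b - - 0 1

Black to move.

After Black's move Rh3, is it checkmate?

yes

After Rh3: white king on h1; in check: yes, from the black rook on h3.
King squares — g1: attacked by Bf2; g2: attacked by Pf3; h2: attacked by Rh3.
White has no legal moves → checkmate.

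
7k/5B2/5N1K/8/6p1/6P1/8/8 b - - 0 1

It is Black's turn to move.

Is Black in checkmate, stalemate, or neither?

stalemate

Black to move; black king on h8.
In check: no.
King squares — g7: attacked by Kh6; h7: attacked by Nf6; g8: attacked by Nf6.
Legal moves for Black: none.
Not in check and no legal moves → stalemate.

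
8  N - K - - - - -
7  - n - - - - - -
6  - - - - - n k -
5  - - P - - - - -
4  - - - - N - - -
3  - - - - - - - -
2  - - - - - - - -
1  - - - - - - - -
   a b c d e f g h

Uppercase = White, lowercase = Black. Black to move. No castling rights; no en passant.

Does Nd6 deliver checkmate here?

no

After Nd6: white king on c8; in check: yes, from the black knight on d6.
White has 5 legal replies: Kd8, Kb8, Kc7, Nxd6, cxd6.
In check but a legal move exists → not checkmate.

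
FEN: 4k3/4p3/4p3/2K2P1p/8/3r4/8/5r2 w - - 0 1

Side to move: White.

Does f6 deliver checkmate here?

no

After f6: black king on e8; in check: no.
Black is not in check, so this cannot be checkmate.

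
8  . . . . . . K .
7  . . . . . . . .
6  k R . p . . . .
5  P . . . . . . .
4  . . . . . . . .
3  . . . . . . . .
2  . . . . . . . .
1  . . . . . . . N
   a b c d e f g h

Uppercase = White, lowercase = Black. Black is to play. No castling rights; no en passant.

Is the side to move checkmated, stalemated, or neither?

Black to move; black king on a6.
In check: yes, from the white rook on b6.
Legal moves for Black: Ka7, Kxa5.
Black is in check but has 2 legal moves → neither.

neither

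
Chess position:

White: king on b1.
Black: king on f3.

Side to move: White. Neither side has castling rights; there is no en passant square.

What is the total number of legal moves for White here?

White to move; king on b1.
In check: no.
Legal moves: Kc2, Kb2, Ka2, Kc1, Ka1.
Count: 5.

5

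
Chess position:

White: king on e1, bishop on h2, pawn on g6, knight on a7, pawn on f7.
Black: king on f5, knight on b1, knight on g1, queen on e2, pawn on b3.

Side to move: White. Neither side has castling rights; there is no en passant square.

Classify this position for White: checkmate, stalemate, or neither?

checkmate

White to move; white king on e1.
In check: yes, from the black queen on e2.
King squares — d1: attacked by Qe2; f1: attacked by Qe2; d2: attacked by Nb1; e2: attacked by Ng1; f2: attacked by Qe2.
Legal moves for White: none.
In check with no legal moves → checkmate.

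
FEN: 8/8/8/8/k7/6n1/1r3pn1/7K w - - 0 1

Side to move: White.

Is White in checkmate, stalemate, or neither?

neither

White to move; white king on h1.
In check: yes, from the black knight on g3.
Legal moves for White: Kh2, Kxg2.
White is in check but has 2 legal moves → neither.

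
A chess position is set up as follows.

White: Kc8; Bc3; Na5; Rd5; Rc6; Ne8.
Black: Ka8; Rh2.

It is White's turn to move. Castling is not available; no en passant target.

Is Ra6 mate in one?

After Ra6: black king on a8; in check: yes, from the white rook on a6.
King squares — a7: attacked by Ra6; b7: attacked by Na5; b8: attacked by Kc8.
Black has no legal moves → checkmate.

yes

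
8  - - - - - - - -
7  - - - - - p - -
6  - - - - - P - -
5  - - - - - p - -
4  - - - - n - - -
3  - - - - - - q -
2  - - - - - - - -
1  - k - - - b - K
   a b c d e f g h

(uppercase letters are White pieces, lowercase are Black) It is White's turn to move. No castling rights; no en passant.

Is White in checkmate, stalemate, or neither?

stalemate

White to move; white king on h1.
In check: no.
King squares — g1: attacked by Qg3; g2: attacked by Bf1; h2: attacked by Qg3.
Legal moves for White: none.
Not in check and no legal moves → stalemate.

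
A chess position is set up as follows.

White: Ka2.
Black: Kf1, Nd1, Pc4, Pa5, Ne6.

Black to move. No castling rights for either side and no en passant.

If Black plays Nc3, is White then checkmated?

After Nc3: white king on a2; in check: yes, from the black knight on c3.
White has 3 legal replies: Ka3, Kb2, Ka1.
In check but a legal move exists → not checkmate.

no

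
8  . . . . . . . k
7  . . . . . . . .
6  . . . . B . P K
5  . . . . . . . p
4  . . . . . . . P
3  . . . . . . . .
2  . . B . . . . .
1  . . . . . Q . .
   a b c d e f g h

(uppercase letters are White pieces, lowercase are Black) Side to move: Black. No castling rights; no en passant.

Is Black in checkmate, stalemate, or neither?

stalemate

Black to move; black king on h8.
In check: no.
King squares — g7: attacked by Kh6; h7: attacked by Pg6; g8: attacked by Be6.
Legal moves for Black: none.
Not in check and no legal moves → stalemate.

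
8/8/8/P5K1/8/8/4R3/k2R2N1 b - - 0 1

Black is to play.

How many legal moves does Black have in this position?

Black to move; king on a1.
In check: yes, from the white rook on d1.
Legal moves: none.
Count: 0.

0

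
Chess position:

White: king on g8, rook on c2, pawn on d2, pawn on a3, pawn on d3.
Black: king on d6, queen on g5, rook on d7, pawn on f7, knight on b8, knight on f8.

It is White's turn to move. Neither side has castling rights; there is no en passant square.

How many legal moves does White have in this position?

White to move; king on g8.
In check: yes, from the black queen on g5.
Legal moves: Kh8, Kxf8.
Count: 2.

2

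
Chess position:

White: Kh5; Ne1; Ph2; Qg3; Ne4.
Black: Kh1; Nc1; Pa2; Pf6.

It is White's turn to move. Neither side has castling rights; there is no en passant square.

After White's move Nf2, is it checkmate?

yes

After Nf2: black king on h1; in check: yes, from the white knight on f2.
King squares — g1: attacked by Qg3; g2: attacked by Ne1; h2: attacked by Qg3.
Black has no legal moves → checkmate.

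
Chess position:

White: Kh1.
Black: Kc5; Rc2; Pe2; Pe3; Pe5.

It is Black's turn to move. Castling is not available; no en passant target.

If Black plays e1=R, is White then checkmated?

yes

After e1=R: white king on h1; in check: yes, from the black rook on e1.
King squares — g1: attacked by Re1; g2: attacked by Rc2; h2: attacked by Rc2.
White has no legal moves → checkmate.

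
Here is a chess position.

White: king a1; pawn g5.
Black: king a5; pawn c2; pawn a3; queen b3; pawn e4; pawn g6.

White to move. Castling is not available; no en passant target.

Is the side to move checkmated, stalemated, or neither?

stalemate

White to move; white king on a1.
In check: no.
King squares — b1: attacked by Pc2; a2: attacked by Qb3; b2: attacked by Pa3.
Legal moves for White: none.
Not in check and no legal moves → stalemate.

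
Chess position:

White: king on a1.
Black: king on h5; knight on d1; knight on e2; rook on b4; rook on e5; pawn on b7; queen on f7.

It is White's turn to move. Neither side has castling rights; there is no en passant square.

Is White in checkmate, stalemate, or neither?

White to move; white king on a1.
In check: no.
King squares — b1: attacked by Rb4; a2: attacked by Qf7; b2: attacked by Nd1.
Legal moves for White: none.
Not in check and no legal moves → stalemate.

stalemate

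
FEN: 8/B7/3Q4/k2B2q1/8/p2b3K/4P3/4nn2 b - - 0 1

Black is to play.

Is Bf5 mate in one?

After Bf5: white king on h3; in check: yes, from the black bishop on f5.
King squares — g2: attacked by Ne1; h2: attacked by Nf1; g3: attacked by Nf1; g4: attacked by Bf5; h4: attacked by Qg5.
White has no legal moves → checkmate.

yes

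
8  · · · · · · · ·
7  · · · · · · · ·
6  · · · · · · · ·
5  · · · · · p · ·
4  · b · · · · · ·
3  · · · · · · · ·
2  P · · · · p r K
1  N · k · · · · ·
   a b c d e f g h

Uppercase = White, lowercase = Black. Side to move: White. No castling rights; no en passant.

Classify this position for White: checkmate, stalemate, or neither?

neither

White to move; white king on h2.
In check: yes, from the black rook on g2.
King squares — g1: attacked by Pf2; h1: available; g2: available; g3: attacked by Rg2; h3: available.
Legal moves for White: Kh3, Kxg2, Kh1.
White is in check but has 3 legal moves → neither.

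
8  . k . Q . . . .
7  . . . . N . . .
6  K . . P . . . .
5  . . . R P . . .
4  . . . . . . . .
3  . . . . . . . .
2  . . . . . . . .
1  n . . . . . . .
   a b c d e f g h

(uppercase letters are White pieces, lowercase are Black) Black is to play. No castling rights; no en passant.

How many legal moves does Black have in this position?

Black to move; king on b8.
In check: yes, from the white queen on d8.
Legal moves: none.
Count: 0.

0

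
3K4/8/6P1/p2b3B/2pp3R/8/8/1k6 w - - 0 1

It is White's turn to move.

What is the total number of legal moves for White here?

White to move; king on d8.
In check: no.
Legal moves: Ke8, Kc8, Ke7, Kd7, Kc7, Bg4, Bf3, Be2, Bd1, Rg4, Rf4, Re4, Rxd4, Rh3, Rh2, Rh1+, g7.
Count: 17.

17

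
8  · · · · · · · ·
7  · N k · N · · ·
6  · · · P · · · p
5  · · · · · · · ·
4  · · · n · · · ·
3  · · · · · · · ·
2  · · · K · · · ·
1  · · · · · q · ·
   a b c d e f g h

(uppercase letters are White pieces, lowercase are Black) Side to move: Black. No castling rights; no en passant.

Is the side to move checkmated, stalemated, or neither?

neither

Black to move; black king on c7.
In check: yes, from the white pawn on d6.
Legal moves for Black: Kb8, Kd7, Kxb7, Kb6.
Black is in check but has 4 legal moves → neither.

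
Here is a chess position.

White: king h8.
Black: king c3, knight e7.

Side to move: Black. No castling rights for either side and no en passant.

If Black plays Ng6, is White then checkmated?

no

After Ng6: white king on h8; in check: yes, from the black knight on g6.
White has 3 legal replies: Kg8, Kh7, Kg7.
In check but a legal move exists → not checkmate.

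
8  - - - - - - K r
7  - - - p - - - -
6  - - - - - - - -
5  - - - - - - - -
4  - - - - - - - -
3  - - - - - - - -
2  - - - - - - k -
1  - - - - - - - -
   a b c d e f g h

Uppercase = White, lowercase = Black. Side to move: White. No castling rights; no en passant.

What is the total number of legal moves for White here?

White to move; king on g8.
In check: yes, from the black rook on h8.
Legal moves: Kxh8, Kg7, Kf7.
Count: 3.

3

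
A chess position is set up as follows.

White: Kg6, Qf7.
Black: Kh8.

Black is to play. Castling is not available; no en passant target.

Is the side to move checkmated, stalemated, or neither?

stalemate

Black to move; black king on h8.
In check: no.
King squares — g7: attacked by Kg6; h7: attacked by Kg6; g8: attacked by Qf7.
Legal moves for Black: none.
Not in check and no legal moves → stalemate.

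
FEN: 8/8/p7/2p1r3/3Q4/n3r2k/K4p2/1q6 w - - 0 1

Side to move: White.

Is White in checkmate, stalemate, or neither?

White to move; white king on a2.
In check: yes, from the black queen on b1.
King squares — a1: attacked by Qb1; b1: attacked by Na3; b2: attacked by Qb1; a3: attacked by Re3; b3: attacked by Qb1.
Legal moves for White: none.
In check with no legal moves → checkmate.

checkmate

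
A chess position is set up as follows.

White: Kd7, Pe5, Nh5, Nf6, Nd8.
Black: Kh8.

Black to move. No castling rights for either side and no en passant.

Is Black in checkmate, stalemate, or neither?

stalemate

Black to move; black king on h8.
In check: no.
King squares — g7: attacked by Nh5; h7: attacked by Nf6; g8: attacked by Nf6.
Legal moves for Black: none.
Not in check and no legal moves → stalemate.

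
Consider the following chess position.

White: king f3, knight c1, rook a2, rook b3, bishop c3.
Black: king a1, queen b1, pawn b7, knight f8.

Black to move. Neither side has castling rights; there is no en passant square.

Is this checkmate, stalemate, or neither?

checkmate

Black to move; black king on a1.
In check: yes, from the white rook on a2 and the white bishop on c3.
King squares — b1: own queen; a2: attacked by Nc1; b2: attacked by Ra2.
Legal moves for Black: none.
In check with no legal moves → checkmate.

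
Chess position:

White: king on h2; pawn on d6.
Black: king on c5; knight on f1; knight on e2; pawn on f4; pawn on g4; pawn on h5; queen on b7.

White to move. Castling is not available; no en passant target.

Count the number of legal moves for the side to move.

0

White to move; king on h2.
In check: yes, from the black knight on f1.
Legal moves: none.
Count: 0.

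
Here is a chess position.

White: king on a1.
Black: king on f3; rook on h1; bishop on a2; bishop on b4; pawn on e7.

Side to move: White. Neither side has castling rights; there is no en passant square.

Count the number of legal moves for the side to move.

2

White to move; king on a1.
In check: yes, from the black rook on h1.
Legal moves: Kb2, Kxa2.
Count: 2.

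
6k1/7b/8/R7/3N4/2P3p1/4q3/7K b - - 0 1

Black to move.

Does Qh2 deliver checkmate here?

After Qh2: white king on h1; in check: yes, from the black queen on h2.
King squares — g1: attacked by Qh2; g2: attacked by Qh2; h2: attacked by Pg3.
White has no legal moves → checkmate.

yes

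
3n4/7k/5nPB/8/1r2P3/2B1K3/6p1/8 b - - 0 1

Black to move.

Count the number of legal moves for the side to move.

4

Black to move; king on h7.
In check: yes, from the white pawn on g6.
Legal moves: Kh8, Kg8, Kxh6, Kxg6.
Count: 4.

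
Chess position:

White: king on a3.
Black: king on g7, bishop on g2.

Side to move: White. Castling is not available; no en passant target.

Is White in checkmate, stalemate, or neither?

White to move; white king on a3.
In check: no.
Legal moves for White: Kb4, Ka4, Kb3, Kb2, Ka2.
White has 5 legal moves and is not in check → neither.

neither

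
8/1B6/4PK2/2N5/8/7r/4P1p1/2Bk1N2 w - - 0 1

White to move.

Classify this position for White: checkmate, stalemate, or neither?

White to move; white king on f6.
In check: no.
Legal moves for White include: Bc8, Ba8, Bc6, Ba6, Bd5, Be4, Bf3, Bxg2, Kg7, Kf7, Ke7, Kg6, Kg5, Kf5, Ke5, Nd7, Na6, Ne4, ... (list truncated; more exist).
White has legal moves and is not in check → neither.

neither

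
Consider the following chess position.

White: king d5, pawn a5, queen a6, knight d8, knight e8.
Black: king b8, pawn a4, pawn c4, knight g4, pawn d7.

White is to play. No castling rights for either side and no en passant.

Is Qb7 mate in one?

yes

After Qb7: black king on b8; in check: yes, from the white queen on b7.
King squares — a7: attacked by Qb7; b7: attacked by Nd8; c7: attacked by Qb7; a8: attacked by Qb7; c8: attacked by Qb7.
Black has no legal moves → checkmate.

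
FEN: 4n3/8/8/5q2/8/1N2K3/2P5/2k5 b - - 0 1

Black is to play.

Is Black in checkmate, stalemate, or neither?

Black to move; black king on c1.
In check: yes, from the white knight on b3.
Legal moves for Black: Kxc2, Kb2, Kd1, Kb1.
Black is in check but has 4 legal moves → neither.

neither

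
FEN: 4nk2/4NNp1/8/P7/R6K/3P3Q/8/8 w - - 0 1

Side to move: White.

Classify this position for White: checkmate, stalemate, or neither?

neither

White to move; white king on h4.
In check: no.
Legal moves for White include: Nh8, Nd8, Nh6, Nd6, Ng5, Ne5, Ng8, Nc8, Ng6+, Nc6, Nf5, Nd5, Kh5, Kg5, Kg4, Kg3, Rg4, Rf4, ... (list truncated; more exist).
White has legal moves and is not in check → neither.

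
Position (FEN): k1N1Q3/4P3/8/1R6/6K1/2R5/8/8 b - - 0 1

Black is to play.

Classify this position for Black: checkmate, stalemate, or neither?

stalemate

Black to move; black king on a8.
In check: no.
King squares — a7: attacked by Nc8; b7: attacked by Rb5; b8: attacked by Rb5.
Legal moves for Black: none.
Not in check and no legal moves → stalemate.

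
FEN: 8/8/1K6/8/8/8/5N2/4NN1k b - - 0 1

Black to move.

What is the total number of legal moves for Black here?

Black to move; king on h1.
In check: yes, from the white knight on f2.
Legal moves: Kg1.
Count: 1.

1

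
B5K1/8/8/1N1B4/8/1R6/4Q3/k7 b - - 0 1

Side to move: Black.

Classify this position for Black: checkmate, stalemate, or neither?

stalemate

Black to move; black king on a1.
In check: no.
King squares — b1: attacked by Rb3; a2: attacked by Qe2; b2: attacked by Qe2.
Legal moves for Black: none.
Not in check and no legal moves → stalemate.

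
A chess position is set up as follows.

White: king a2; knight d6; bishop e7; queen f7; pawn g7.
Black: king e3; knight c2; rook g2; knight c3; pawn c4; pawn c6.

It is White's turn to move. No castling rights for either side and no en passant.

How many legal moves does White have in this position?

White to move; king on a2.
In check: yes, from the black knight on c3.
Legal moves: Kb2.
Count: 1.

1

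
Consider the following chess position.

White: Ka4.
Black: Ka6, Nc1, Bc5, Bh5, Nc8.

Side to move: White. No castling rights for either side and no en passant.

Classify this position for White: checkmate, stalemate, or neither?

White to move; white king on a4.
In check: no.
King squares — a3: attacked by Bc5; b3: attacked by Nc1; b4: attacked by Bc5; a5: attacked by Ka6; b5: attacked by Ka6.
Legal moves for White: none.
Not in check and no legal moves → stalemate.

stalemate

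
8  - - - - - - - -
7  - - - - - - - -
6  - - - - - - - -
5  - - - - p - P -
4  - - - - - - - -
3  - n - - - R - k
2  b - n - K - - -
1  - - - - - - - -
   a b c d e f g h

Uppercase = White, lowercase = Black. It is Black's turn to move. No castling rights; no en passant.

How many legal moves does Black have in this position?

4

Black to move; king on h3.
In check: yes, from the white rook on f3.
Legal moves: Kh4, Kg4, Kh2, Kg2.
Count: 4.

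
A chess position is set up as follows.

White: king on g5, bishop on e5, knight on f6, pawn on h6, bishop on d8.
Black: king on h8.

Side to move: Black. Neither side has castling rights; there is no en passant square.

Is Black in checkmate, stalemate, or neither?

stalemate

Black to move; black king on h8.
In check: no.
King squares — g7: attacked by Ph6; h7: attacked by Nf6; g8: attacked by Nf6.
Legal moves for Black: none.
Not in check and no legal moves → stalemate.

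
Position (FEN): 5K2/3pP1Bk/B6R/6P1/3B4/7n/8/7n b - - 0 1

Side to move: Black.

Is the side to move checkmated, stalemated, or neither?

checkmate

Black to move; black king on h7.
In check: yes, from the white rook on h6.
King squares — g6: attacked by Rh6; h6: attacked by Pg5; g7: attacked by Bd4; g8: attacked by Kf8; h8: attacked by Rh6.
Legal moves for Black: none.
In check with no legal moves → checkmate.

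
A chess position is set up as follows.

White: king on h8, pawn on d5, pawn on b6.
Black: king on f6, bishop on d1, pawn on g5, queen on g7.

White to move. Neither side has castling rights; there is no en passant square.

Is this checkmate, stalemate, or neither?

checkmate

White to move; white king on h8.
In check: yes, from the black queen on g7.
King squares — g7: attacked by Kf6; h7: attacked by Qg7; g8: attacked by Qg7.
Legal moves for White: none.
In check with no legal moves → checkmate.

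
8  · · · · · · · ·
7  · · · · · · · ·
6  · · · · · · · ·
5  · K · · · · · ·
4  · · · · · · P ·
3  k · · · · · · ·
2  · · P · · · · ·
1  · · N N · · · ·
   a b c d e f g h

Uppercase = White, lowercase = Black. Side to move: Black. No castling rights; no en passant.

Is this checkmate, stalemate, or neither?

stalemate

Black to move; black king on a3.
In check: no.
King squares — a2: attacked by Nc1; b2: attacked by Nd1; b3: attacked by Nc1; a4: attacked by Kb5; b4: attacked by Kb5.
Legal moves for Black: none.
Not in check and no legal moves → stalemate.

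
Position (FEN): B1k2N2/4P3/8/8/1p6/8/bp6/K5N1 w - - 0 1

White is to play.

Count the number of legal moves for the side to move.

White to move; king on a1.
In check: yes, from the black pawn on b2.
Legal moves: Kxb2, Kxa2.
Count: 2.

2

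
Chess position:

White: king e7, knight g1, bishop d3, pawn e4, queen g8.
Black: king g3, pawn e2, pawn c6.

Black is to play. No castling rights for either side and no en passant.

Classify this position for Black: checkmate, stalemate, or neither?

neither

Black to move; black king on g3.
In check: yes, from the white queen on g8.
Legal moves for Black: Kh4, Kf4, Kh2, Kf2.
Black is in check but has 4 legal moves → neither.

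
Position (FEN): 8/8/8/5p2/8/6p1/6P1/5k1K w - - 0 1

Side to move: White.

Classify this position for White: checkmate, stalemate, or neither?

stalemate

White to move; white king on h1.
In check: no.
King squares — g1: attacked by Kf1; g2: own pawn; h2: attacked by Pg3.
Legal moves for White: none.
Not in check and no legal moves → stalemate.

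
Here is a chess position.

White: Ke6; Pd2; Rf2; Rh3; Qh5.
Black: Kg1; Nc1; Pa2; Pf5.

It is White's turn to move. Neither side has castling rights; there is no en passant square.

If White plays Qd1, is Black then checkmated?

After Qd1: black king on g1; in check: yes, from the white queen on d1.
Black has 1 legal reply: Kxf2.
In check but a legal move exists → not checkmate.

no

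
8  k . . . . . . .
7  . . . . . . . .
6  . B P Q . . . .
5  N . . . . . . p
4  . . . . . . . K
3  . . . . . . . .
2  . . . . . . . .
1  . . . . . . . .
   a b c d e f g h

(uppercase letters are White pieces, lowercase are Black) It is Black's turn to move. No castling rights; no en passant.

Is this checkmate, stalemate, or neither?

stalemate

Black to move; black king on a8.
In check: no.
King squares — a7: attacked by Bb6; b7: attacked by Na5; b8: attacked by Qd6.
Legal moves for Black: none.
Not in check and no legal moves → stalemate.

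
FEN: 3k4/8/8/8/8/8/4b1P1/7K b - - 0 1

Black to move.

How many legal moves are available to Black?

14

Black to move; king on d8.
In check: no.
Legal moves: Ke8, Kc8, Ke7, Kd7, Kc7, Ba6, Bh5, Bb5, Bg4, Bc4, Bf3, Bd3, Bf1, Bd1.
Count: 14.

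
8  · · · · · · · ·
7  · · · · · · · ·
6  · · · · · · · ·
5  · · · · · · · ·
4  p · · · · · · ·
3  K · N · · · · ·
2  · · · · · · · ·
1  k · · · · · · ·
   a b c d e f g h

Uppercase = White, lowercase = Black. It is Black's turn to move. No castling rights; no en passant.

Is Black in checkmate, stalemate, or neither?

stalemate

Black to move; black king on a1.
In check: no.
King squares — b1: attacked by Nc3; a2: attacked by Ka3; b2: attacked by Ka3.
Legal moves for Black: none.
Not in check and no legal moves → stalemate.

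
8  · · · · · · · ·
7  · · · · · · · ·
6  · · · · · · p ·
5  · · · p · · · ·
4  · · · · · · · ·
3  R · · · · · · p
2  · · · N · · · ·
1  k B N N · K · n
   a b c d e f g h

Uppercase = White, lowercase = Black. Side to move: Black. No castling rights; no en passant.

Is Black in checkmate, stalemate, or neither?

checkmate

Black to move; black king on a1.
In check: yes, from the white rook on a3.
King squares — b1: attacked by Nd2; a2: attacked by Bb1; b2: attacked by Nd1.
Legal moves for Black: none.
In check with no legal moves → checkmate.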